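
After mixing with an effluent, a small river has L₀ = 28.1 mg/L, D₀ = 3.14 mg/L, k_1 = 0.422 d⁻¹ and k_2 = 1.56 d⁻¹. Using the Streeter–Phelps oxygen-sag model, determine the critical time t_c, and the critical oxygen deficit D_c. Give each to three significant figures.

t_c ≈ 0.834 d; D_c ≈ 5.35 mg/L

t_c = [1/(k_2−k_1)] ln[(k_2/k_1)(1 − D₀(k_2−k_1)/(k_1 L₀))]
= [1/(1.56−0.422)] ln[(1.56/0.422)(1 − 3.14×1.138/(0.422×28.1))]
= (1/1.138) ln[3.697 × 0.6987] = 0.8787 × ln(2.583) = 0.8787 × 0.9488 = 0.8338 d.
L(t_c) = L₀ e^(−k_1 t_c) = 28.1 × 0.7034 = 19.76 mg/L, and at the critical point k_2 D_c = k_1 L, so D_c = (0.422/1.56) × 19.76 = 5.347 mg/L.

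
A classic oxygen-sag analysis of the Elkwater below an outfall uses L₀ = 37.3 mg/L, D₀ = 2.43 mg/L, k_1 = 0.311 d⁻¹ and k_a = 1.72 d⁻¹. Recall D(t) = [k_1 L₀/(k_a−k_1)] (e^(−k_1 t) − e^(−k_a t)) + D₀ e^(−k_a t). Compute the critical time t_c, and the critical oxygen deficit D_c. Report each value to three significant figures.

At the critical point dD/dt = 0, so k_1 L₀ e^(−k_1 t) = k_a D. Substituting D(t) from the Streeter–Phelps equation and solving for t gives
t_c = ln[(k_a/k_1)(1 − D₀(k_a−k_1)/(k_1 L₀))] / (k_a−k_1).
Here k_a−k_1 = 1.409 d⁻¹ and 1 − D₀(k_a−k_1)/(k_1 L₀) = 1 − 2.43×1.409/(0.311×37.3) = 0.7048, so
t_c = ln(5.531 × 0.7048) / 1.409 = 1.361 / 1.409 = 0.9656 d.
D_c = (k_1/k_a) L₀ e^(−k_1 t_c) = (0.311/1.72) × 37.3 × e^(−0.311×0.9656) = 0.1808 × 37.3 × 0.7406 = 4.995 mg/L.

t_c ≈ 0.966 d; D_c ≈ 4.99 mg/L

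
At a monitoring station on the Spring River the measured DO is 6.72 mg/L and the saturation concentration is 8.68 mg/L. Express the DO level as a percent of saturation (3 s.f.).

77.4 % saturation

% saturation = C/C_s × 100 = 6.72/8.68 × 100 = 77.4 %.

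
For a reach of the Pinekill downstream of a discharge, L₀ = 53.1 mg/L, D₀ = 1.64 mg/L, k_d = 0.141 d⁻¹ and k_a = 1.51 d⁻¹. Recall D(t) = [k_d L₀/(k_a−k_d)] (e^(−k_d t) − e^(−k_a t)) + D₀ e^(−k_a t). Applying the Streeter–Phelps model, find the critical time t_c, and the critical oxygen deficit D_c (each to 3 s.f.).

With k_a/k_d = 10.71 and 1 − D₀(k_a−k_d)/(k_d L₀) = 0.7001,
t_c = ln(10.71 × 0.7001) / (1.51 − 0.141) = ln(7.498) / 1.369 = 2.015/1.369 = 1.472 d.
D_c = (k_d/k_a) L₀ e^(−k_d t_c) = (0.141/1.51) × 53.1 × e^(−0.141×1.472) = 0.09338 × 53.1 × 0.8126 = 4.029 mg/L.

t_c ≈ 1.47 d; D_c ≈ 4.03 mg/L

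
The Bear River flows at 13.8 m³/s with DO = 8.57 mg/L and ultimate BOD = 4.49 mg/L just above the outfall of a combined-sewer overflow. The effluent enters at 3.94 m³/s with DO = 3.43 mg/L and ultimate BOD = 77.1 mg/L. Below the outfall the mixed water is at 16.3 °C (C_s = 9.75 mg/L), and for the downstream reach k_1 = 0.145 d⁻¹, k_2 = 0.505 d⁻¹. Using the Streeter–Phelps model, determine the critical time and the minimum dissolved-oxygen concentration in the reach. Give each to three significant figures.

t_c ≈ 2.56 d; minimum DO ≈ 5.66 mg/L

Mixed DO = (13.8×8.57 + 3.94×3.43)/(13.8+3.94) = 131.8/17.74 = 7.428 mg/L.
Mixed L₀ = (13.8×4.49 + 3.94×77.1)/(17.74) = 365.7/17.74 = 20.62 mg/L.
Initial deficit D₀ = C_s − DO₀ = 9.75 − 7.428 = 2.322 mg/L.
t_c = (1/0.3600) ln[(0.505/0.145)(1 − 2.322×0.3600/(0.145×20.62))] = 2.778 × ln(2.509) = 2.555 d.
D_c = (0.145/0.505) × 20.62 × e^(−0.145×2.555) = 0.2871 × 20.62 × 0.6904 = 4.087 mg/L.
Minimum DO = 9.75 − 4.087 = 5.663 mg/L.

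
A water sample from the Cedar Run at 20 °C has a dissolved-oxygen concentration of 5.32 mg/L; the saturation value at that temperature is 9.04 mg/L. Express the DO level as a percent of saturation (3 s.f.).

58.8 % saturation

% saturation = C/C_s × 100 = 5.32/9.04 × 100 = 58.8 %.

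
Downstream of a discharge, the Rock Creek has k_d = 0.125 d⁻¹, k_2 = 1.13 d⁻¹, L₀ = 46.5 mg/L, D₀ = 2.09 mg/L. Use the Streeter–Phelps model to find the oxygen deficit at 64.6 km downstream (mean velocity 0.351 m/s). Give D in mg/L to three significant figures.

Travel time t = x/v = 64.6 km / (0.351 m/s) = 64600 m / 0.351 m/s = 184000 s = 2.130 d.
k_d L₀/(k_2−k_d) = 0.125×46.5/(1.13−0.125) = 5.812/1.005 = 5.784 mg/L.
e^(−k_d t) = e^(−0.125×2.130) = 0.7662; e^(−k_2 t) = e^(−1.13×2.130) = 0.09008.
D = 5.784 × (0.7662 − 0.09008) + 2.09 × 0.09008 = 3.911 + 0.1883 = 4.099 mg/L.

D ≈ 4.10 mg/L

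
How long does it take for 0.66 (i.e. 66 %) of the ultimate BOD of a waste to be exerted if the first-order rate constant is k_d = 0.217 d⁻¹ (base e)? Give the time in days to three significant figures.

y/L₀ = 1 − e^(−k_d t) = 0.66 ⇒ e^(−k_d t) = 0.340
t = −ln(0.340) / 0.217 = 1.079 / 0.217 = 4.971 d.

t ≈ 4.97 d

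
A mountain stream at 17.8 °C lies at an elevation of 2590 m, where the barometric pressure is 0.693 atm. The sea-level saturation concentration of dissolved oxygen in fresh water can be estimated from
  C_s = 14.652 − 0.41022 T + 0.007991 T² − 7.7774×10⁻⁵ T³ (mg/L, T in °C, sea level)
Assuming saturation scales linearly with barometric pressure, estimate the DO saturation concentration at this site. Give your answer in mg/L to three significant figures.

At sea level: C_s = 14.652 − 0.41022×17.8 + 0.007991×17.8² − 7.7774×10⁻⁵×17.8³ = 9.443 mg/L.
Pressure correction: C_s' = 9.443 × 0.693 = 6.544 mg/L.

C_s ≈ 6.54 mg/L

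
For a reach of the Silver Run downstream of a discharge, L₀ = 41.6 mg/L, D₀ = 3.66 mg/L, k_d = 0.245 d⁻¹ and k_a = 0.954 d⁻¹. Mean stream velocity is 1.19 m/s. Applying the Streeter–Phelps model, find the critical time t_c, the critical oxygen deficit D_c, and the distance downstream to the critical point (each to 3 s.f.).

t_c ≈ 1.50 d; D_c ≈ 7.39 mg/L; x_c ≈ 155 km

At the critical point dD/dt = 0, so k_d L₀ e^(−k_d t) = k_a D. Substituting D(t) from the Streeter–Phelps equation and solving for t gives
t_c = ln[(k_a/k_d)(1 − D₀(k_a−k_d)/(k_d L₀))] / (k_a−k_d).
Here k_a−k_d = 0.7090 d⁻¹ and 1 − D₀(k_a−k_d)/(k_d L₀) = 1 − 3.66×0.7090/(0.245×41.6) = 0.7454, so
t_c = ln(3.894 × 0.7454) / 0.7090 = 1.066 / 0.7090 = 1.503 d.
L(t_c) = L₀ e^(−k_d t_c) = 41.6 × 0.6920 = 28.79 mg/L, and at the critical point k_a D_c = k_d L, so D_c = (0.245/0.954) × 28.79 = 7.393 mg/L.
x_c = v t_c = 1.19 m/s × 1.503 d × 86400 s/d = 154500 m ≈ 155 km.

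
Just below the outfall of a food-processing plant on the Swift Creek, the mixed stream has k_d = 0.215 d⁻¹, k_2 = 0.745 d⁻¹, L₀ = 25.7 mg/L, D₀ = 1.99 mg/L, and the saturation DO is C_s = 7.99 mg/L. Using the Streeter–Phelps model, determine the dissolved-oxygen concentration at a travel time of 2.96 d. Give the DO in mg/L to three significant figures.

k_d L₀/(k_2−k_d) = 0.215×25.7/(0.745−0.215) = 5.526/0.5300 = 10.43 mg/L.
e^(−k_d t) = e^(−0.215×2.960) = 0.5292; e^(−k_2 t) = e^(−0.745×2.960) = 0.1102.
D = 10.43 × (0.5292 − 0.1102) + 1.99 × 0.1102 = 4.368 + 0.2194 = 4.587 mg/L.
DO = C_s − D = 7.99 − 4.587 = 3.403 mg/L.

DO ≈ 3.40 mg/L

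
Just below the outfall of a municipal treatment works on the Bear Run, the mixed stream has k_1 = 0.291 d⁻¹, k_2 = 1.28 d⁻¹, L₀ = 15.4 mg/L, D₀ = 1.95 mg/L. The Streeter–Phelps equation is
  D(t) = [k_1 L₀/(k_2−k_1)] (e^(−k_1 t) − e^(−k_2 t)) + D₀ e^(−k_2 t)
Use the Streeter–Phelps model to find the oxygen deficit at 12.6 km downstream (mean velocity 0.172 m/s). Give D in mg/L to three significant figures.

Travel time t = x/v = 12.6 km / (0.172 m/s) = 12600 m / 0.172 m/s = 73260 s = 0.8479 d.
k_1 L₀/(k_2−k_1) = 0.291×15.4/(1.28−0.291) = 4.481/0.9890 = 4.531 mg/L.
e^(−k_1 t) = e^(−0.291×0.8479) = 0.7814; e^(−k_2 t) = e^(−1.28×0.8479) = 0.3378.
D = 4.531 × (0.7814 − 0.3378) + 1.95 × 0.3378 = 2.010 + 0.6587 = 2.669 mg/L.

D ≈ 2.67 mg/L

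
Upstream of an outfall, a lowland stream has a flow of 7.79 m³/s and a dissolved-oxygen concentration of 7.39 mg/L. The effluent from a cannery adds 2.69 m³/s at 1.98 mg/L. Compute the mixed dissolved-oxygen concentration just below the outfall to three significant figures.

6.00 mg/L

Flow-weighted mixing: C = (Q_r C_r + Q_w C_w)/(Q_r + Q_w)
= (7.79×7.39 + 2.69×1.98)/(7.79 + 2.69) = 62.89/10.48 = 6.001 mg/L.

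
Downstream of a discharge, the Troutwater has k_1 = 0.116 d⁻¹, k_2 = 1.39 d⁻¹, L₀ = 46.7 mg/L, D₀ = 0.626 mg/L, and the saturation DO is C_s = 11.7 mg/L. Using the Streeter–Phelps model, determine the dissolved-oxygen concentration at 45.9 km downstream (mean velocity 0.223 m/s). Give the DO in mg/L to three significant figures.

Travel time t = x/v = 45.9 km / (0.223 m/s) = 45900 m / 0.223 m/s = 205800 s = 2.382 d.
k_1 L₀/(k_2−k_1) = 0.116×46.7/(1.39−0.116) = 5.417/1.274 = 4.252 mg/L.
e^(−k_1 t) = e^(−0.116×2.382) = 0.7586; e^(−k_2 t) = e^(−1.39×2.382) = 0.03647.
D = 4.252 × (0.7586 − 0.03647) + 0.626 × 0.03647 = 3.070 + 0.02283 = 3.093 mg/L.
DO = C_s − D = 11.7 − 3.093 = 8.607 mg/L.

DO ≈ 8.61 mg/L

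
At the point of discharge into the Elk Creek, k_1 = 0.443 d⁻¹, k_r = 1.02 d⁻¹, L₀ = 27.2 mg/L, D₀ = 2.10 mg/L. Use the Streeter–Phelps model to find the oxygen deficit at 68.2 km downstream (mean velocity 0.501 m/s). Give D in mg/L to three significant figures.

Travel time t = x/v = 68.2 km / (0.501 m/s) = 68200 m / 0.501 m/s = 136100 s = 1.576 d.
k_1 L₀/(k_r−k_1) = 0.443×27.2/(1.02−0.443) = 12.05/0.5770 = 20.88 mg/L.
e^(−k_1 t) = e^(−0.443×1.576) = 0.4976; e^(−k_r t) = e^(−1.02×1.576) = 0.2005.
D = 20.88 × (0.4976 − 0.2005) + 2.10 × 0.2005 = 6.205 + 0.4210 = 6.626 mg/L.

D ≈ 6.63 mg/L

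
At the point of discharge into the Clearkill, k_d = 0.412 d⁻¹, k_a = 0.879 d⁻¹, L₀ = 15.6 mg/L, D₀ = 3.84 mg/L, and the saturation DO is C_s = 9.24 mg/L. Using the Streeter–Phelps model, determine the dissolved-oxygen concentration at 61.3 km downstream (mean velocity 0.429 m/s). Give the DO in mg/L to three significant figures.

DO ≈ 4.60 mg/L

Travel time t = x/v = 61.3 km / (0.429 m/s) = 61300 m / 0.429 m/s = 142900 s = 1.654 d.
k_d L₀/(k_a−k_d) = 0.412×15.6/(0.879−0.412) = 6.427/0.4670 = 13.76 mg/L.
e^(−k_d t) = e^(−0.412×1.654) = 0.5059; e^(−k_a t) = e^(−0.879×1.654) = 0.2337.
D = 13.76 × (0.5059 − 0.2337) + 3.84 × 0.2337 = 3.746 + 0.8974 = 4.644 mg/L.
DO = C_s − D = 9.24 − 4.644 = 4.596 mg/L.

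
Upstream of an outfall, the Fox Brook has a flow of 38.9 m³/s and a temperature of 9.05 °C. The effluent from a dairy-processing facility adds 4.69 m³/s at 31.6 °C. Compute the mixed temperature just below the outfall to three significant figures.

11.5 °C

Flow-weighted mixing: C = (Q_r C_r + Q_w C_w)/(Q_r + Q_w)
= (38.9×9.05 + 4.69×31.6)/(38.9 + 4.69) = 500.2/43.59 = 11.48 °C.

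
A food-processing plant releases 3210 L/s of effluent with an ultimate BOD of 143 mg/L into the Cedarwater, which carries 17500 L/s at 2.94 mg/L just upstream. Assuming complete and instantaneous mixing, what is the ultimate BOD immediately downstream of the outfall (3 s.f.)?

Flow-weighted mixing: C = (Q_r C_r + Q_w C_w)/(Q_r + Q_w)
= (17500×2.94 + 3210×143)/(17500 + 3210) = 510500/20710 = 24.65 mg/L.

24.6 mg/L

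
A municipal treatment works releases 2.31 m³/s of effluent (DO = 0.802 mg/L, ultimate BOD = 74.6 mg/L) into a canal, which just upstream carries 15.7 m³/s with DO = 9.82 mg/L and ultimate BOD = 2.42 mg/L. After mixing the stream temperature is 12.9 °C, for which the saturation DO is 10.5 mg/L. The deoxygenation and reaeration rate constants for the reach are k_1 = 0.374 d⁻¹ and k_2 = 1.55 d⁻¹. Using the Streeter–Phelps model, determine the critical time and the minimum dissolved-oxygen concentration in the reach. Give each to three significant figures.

Mixed DO = (15.7×9.82 + 2.31×0.802)/(15.7+2.31) = 156.0/18.01 = 8.663 mg/L.
Mixed L₀ = (15.7×2.42 + 2.31×74.6)/(18.01) = 210.3/18.01 = 11.68 mg/L.
Initial deficit D₀ = C_s − DO₀ = 10.5 − 8.663 = 1.837 mg/L.
t_c = (1/1.176) ln[(1.55/0.374)(1 − 1.837×1.176/(0.374×11.68))] = 0.8503 × ln(2.095) = 0.6288 d.
D_c = (0.374/1.55) × 11.68 × e^(−0.374×0.6288) = 0.2413 × 11.68 × 0.7904 = 2.227 mg/L.
Minimum DO = 10.5 − 2.227 = 8.273 mg/L.

t_c ≈ 0.629 d; minimum DO ≈ 8.27 mg/L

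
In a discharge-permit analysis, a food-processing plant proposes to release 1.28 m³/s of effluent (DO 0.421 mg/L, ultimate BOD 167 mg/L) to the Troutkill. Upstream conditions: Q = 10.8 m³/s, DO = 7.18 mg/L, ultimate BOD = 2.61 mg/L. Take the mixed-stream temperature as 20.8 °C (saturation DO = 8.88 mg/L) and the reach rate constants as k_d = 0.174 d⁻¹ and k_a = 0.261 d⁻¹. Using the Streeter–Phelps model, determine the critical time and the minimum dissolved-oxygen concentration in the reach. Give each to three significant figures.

t_c ≈ 3.95 d; minimum DO ≈ 2.16 mg/L

Mixed DO = (10.8×7.18 + 1.28×0.421)/(10.8+1.28) = 78.08/12.08 = 6.464 mg/L.
Mixed L₀ = (10.8×2.61 + 1.28×167)/(12.08) = 241.9/12.08 = 20.03 mg/L.
Initial deficit D₀ = C_s − DO₀ = 8.88 − 6.464 = 2.416 mg/L.
t_c = (1/0.08700) ln[(0.261/0.174)(1 − 2.416×0.08700/(0.174×20.03))] = 11.49 × ln(1.410) = 3.945 d.
D_c = (0.174/0.261) × 20.03 × e^(−0.174×3.945) = 0.6667 × 20.03 × 0.5033 = 6.721 mg/L.
Minimum DO = 8.88 − 6.721 = 2.159 mg/L.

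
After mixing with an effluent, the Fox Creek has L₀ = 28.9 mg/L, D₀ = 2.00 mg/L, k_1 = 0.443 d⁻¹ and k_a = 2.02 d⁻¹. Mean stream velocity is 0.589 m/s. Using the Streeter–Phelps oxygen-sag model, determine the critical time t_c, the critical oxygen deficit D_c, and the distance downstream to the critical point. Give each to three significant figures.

t_c = [1/(k_a−k_1)] ln[(k_a/k_1)(1 − D₀(k_a−k_1)/(k_1 L₀))]
= [1/(2.02−0.443)] ln[(2.02/0.443)(1 − 2.00×1.577/(0.443×28.9))]
= (1/1.577) ln[4.560 × 0.7536] = 0.6341 × ln(3.436) = 0.6341 × 1.234 = 0.7828 d.
L(t_c) = L₀ e^(−k_1 t_c) = 28.9 × 0.7070 = 20.43 mg/L, and at the critical point k_a D_c = k_1 L, so D_c = (0.443/2.02) × 20.43 = 4.481 mg/L.
x_c = v t_c = 0.589 m/s × 0.7828 d × 86400 s/d = 39840 m ≈ 39.8 km.

t_c ≈ 0.783 d; D_c ≈ 4.48 mg/L; x_c ≈ 39.8 km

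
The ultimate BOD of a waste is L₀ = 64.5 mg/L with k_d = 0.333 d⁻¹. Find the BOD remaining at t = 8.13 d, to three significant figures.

L_t = L₀ e^(−k_d t) = 64.5 × e^(−0.333×8.13) = 64.5 × 0.06672 = 4.303 mg/L.

L ≈ 4.30 mg/L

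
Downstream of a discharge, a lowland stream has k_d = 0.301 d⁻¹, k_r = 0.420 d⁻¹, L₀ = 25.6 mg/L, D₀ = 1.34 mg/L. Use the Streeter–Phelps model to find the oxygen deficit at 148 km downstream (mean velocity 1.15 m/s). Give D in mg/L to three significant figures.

Travel time t = x/v = 148 km / (1.15 m/s) = 148000 m / 1.15 m/s = 128700 s = 1.490 d.
k_d L₀/(k_r−k_d) = 0.301×25.6/(0.420−0.301) = 7.706/0.1190 = 64.75 mg/L.
e^(−k_d t) = e^(−0.301×1.490) = 0.6387; e^(−k_r t) = e^(−0.420×1.490) = 0.5349.
D = 64.75 × (0.6387 − 0.5349) + 1.34 × 0.5349 = 6.718 + 0.7168 = 7.434 mg/L.

D ≈ 7.43 mg/L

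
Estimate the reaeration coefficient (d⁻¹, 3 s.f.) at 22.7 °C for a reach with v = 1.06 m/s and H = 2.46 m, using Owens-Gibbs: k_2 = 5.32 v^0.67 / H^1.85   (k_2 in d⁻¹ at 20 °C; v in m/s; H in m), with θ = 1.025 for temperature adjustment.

k_2 ≈ 1.12 d⁻¹

k_2(20) = 5.32 × 1.06^0.67 / 2.46^1.85 = 5.32 × 1.040 / 5.287 = 1.046 d⁻¹.
k_2(22.7) = 1.046 × 1.025^(22.7−20) = 1.046 × 1.069 = 1.118 d⁻¹.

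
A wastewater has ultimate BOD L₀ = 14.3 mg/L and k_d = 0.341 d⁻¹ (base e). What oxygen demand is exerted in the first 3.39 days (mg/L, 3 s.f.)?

y_t = L₀(1 − e^(−k_d t)) = 14.3 × (1 − e^(−0.341×3.39))
= 14.3 × (1 − 0.3147) = 14.3 × 0.6853 = 9.799 mg/L.

y ≈ 9.80 mg/L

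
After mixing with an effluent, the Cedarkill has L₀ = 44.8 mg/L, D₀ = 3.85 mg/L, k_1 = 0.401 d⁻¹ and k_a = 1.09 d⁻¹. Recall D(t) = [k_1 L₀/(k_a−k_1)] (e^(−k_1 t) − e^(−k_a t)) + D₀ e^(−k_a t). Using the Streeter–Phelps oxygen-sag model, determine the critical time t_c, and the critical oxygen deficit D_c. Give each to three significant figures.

t_c ≈ 1.22 d; D_c ≈ 10.1 mg/L

t_c = [1/(k_a−k_1)] ln[(k_a/k_1)(1 − D₀(k_a−k_1)/(k_1 L₀))]
= [1/(1.09−0.401)] ln[(1.09/0.401)(1 − 3.85×0.6890/(0.401×44.8))]
= (1/0.6890) ln[2.718 × 0.8523] = 1.451 × ln(2.317) = 1.451 × 0.8402 = 1.219 d.
L(t_c) = L₀ e^(−k_1 t_c) = 44.8 × 0.6132 = 27.47 mg/L, and at the critical point k_a D_c = k_1 L, so D_c = (0.401/1.09) × 27.47 = 10.11 mg/L.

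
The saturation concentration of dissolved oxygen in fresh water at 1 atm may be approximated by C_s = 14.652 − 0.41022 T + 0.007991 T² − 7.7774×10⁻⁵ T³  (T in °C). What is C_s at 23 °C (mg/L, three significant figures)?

C_s = 14.652 − 0.41022×23 + 0.007991×23² − 7.7774×10⁻⁵×23³ = 8.498 mg/L.

C_s ≈ 8.50 mg/L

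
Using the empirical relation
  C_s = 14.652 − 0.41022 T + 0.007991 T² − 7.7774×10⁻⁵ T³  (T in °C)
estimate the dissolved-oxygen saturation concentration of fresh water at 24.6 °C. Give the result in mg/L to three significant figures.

C_s = 14.652 − 0.41022×24.6 + 0.007991×24.6² − 7.7774×10⁻⁵×24.6³ = 8.239 mg/L.

C_s ≈ 8.24 mg/L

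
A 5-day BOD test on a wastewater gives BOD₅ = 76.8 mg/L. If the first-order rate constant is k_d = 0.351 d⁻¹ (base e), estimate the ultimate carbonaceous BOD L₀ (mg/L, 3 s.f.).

BOD₅ = L₀(1 − e^(−5k_d)) ⇒ L₀ = BOD₅ / (1 − e^(−5×0.351))
= 76.8 / (1 − 0.1729) = 76.8 / 0.8271 = 92.86 mg/L.

L₀ ≈ 92.9 mg/L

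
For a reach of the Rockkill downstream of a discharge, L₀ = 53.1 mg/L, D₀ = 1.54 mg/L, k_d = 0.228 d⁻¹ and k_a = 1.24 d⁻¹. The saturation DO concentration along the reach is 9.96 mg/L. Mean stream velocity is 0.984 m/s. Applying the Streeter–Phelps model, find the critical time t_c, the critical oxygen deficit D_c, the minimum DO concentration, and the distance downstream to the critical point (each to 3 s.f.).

With k_a/k_d = 5.439 and 1 − D₀(k_a−k_d)/(k_d L₀) = 0.8713,
t_c = ln(5.439 × 0.8713) / (1.24 − 0.228) = ln(4.738) / 1.012 = 1.556/1.012 = 1.537 d.
D_c = (k_d/k_a) L₀ e^(−k_d t_c) = (0.228/1.24) × 53.1 × e^(−0.228×1.537) = 0.1839 × 53.1 × 0.7043 = 6.877 mg/L.
Minimum DO = C_s − D_c = 9.96 − 6.877 = 3.083 mg/L.
x_c = v t_c = 0.984 m/s × 1.537 d × 86400 s/d = 130700 m ≈ 131 km.

t_c ≈ 1.54 d; D_c ≈ 6.88 mg/L; min DO ≈ 3.08 mg/L; x_c ≈ 131 km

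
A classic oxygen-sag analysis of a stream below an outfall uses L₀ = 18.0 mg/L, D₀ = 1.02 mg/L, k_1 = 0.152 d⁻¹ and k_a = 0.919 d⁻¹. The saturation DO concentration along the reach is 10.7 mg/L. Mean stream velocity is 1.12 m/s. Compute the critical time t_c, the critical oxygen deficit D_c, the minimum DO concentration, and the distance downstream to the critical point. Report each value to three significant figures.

At the critical point dD/dt = 0, so k_1 L₀ e^(−k_1 t) = k_a D. Substituting D(t) from the Streeter–Phelps equation and solving for t gives
t_c = ln[(k_a/k_1)(1 − D₀(k_a−k_1)/(k_1 L₀))] / (k_a−k_1).
Here k_a−k_1 = 0.7670 d⁻¹ and 1 − D₀(k_a−k_1)/(k_1 L₀) = 1 − 1.02×0.7670/(0.152×18.0) = 0.7141, so
t_c = ln(6.046 × 0.7141) / 0.7670 = 1.463 / 0.7670 = 1.907 d.
L(t_c) = L₀ e^(−k_1 t_c) = 18.0 × 0.7484 = 13.47 mg/L, and at the critical point k_a D_c = k_1 L, so D_c = (0.152/0.919) × 13.47 = 2.228 mg/L.
Minimum DO = C_s − D_c = 10.7 − 2.228 = 8.472 mg/L.
x_c = v t_c = 1.12 m/s × 1.907 d × 86400 s/d = 184500 m ≈ 185 km.

t_c ≈ 1.91 d; D_c ≈ 2.23 mg/L; min DO ≈ 8.47 mg/L; x_c ≈ 185 km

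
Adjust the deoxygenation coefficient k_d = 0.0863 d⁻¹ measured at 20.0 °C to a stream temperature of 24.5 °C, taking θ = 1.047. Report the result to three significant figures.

k_d ≈ 0.106 d⁻¹

k_d(T₂) = k_d(T₁) · θ^(T₂−T₁) = 0.0863 × 1.047^(24.5−20.0)
= 0.0863 × 1.047^4.50 = 0.0863 × 1.230 = 0.1061 d⁻¹.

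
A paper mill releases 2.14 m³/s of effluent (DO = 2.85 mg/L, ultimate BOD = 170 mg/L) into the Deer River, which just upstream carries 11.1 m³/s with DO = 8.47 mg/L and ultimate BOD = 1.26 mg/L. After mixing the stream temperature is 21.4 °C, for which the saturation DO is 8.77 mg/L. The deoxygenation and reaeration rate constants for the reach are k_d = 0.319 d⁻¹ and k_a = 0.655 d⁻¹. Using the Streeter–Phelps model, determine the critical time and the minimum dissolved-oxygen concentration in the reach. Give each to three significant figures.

t_c ≈ 2.01 d; minimum DO ≈ 1.44 mg/L

Mixed DO = (11.1×8.47 + 2.14×2.85)/(11.1+2.14) = 100.1/13.24 = 7.562 mg/L.
Mixed L₀ = (11.1×1.26 + 2.14×170)/(13.24) = 377.8/13.24 = 28.53 mg/L.
Initial deficit D₀ = C_s − DO₀ = 8.77 − 7.562 = 1.208 mg/L.
t_c = (1/0.3360) ln[(0.655/0.319)(1 − 1.208×0.3360/(0.319×28.53))] = 2.976 × ln(1.962) = 2.005 d.
D_c = (0.319/0.655) × 28.53 × e^(−0.319×2.005) = 0.4870 × 28.53 × 0.5274 = 7.330 mg/L.
Minimum DO = 8.77 − 7.330 = 1.440 mg/L.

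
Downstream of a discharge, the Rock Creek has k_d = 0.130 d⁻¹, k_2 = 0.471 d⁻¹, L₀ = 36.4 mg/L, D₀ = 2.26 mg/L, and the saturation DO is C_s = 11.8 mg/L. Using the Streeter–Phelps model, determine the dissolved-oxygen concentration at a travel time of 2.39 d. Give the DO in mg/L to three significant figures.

k_d L₀/(k_2−k_d) = 0.130×36.4/(0.471−0.130) = 4.732/0.3410 = 13.88 mg/L.
e^(−k_d t) = e^(−0.130×2.390) = 0.7329; e^(−k_2 t) = e^(−0.471×2.390) = 0.3244.
D = 13.88 × (0.7329 − 0.3244) + 2.26 × 0.3244 = 5.669 + 0.7332 = 6.402 mg/L.
DO = C_s − D = 11.8 − 6.402 = 5.398 mg/L.

DO ≈ 5.40 mg/L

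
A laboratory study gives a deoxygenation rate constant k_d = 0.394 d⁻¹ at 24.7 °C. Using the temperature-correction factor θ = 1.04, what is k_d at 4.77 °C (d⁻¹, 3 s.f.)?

k_d ≈ 0.180 d⁻¹

k_d(T₂) = k_d(T₁) · θ^(T₂−T₁) = 0.394 × 1.04^(4.77−24.7)
= 0.394 × 1.04^-19.9 = 0.394 × 0.4576 = 0.1803 d⁻¹.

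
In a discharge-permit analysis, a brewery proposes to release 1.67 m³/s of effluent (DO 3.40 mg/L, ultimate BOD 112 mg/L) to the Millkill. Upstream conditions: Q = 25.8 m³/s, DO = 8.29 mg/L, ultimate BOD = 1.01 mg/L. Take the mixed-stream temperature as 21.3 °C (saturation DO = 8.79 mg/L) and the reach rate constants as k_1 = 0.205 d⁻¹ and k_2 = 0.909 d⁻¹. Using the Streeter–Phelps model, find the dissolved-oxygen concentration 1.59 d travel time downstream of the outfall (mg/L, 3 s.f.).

Mixed DO = (25.8×8.29 + 1.67×3.40)/(25.8+1.67) = 219.6/27.47 = 7.993 mg/L.
Mixed L₀ = (25.8×1.01 + 1.67×112)/(27.47) = 213.1/27.47 = 7.757 mg/L.
Initial deficit D₀ = C_s − DO₀ = 8.79 − 7.993 = 0.7973 mg/L.
D(1.59) = [0.205×7.757/(0.909−0.205)](e^(−0.205×1.59) − e^(−0.909×1.59)) + 0.7973 e^(−0.909×1.59)
= 2.259 × (0.7218 − 0.2357) + 0.7973 × 0.2357 = 1.286 mg/L.
DO = 8.79 − 1.286 = 7.504 mg/L.

DO ≈ 7.50 mg/L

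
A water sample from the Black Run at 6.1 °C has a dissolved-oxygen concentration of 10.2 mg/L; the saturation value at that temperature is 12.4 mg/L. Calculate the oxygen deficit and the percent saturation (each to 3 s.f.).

D ≈ 2.20 mg/L; 82.3 % saturation

D = C_s − C = 12.4 − 10.2 = 2.20 mg/L.
% saturation = 10.2/12.4 × 100 = 82.3 %.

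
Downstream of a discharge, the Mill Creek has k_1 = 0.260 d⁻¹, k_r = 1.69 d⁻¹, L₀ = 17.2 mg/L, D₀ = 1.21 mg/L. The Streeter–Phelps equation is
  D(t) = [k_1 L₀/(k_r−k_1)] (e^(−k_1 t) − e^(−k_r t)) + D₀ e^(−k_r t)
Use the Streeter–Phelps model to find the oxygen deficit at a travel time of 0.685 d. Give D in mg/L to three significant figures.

D ≈ 2.01 mg/L

k_1 L₀/(k_r−k_1) = 0.260×17.2/(1.69−0.260) = 4.472/1.430 = 3.127 mg/L.
e^(−k_1 t) = e^(−0.260×0.6850) = 0.8369; e^(−k_r t) = e^(−1.69×0.6850) = 0.3142.
D = 3.127 × (0.8369 − 0.3142) + 1.21 × 0.3142 = 1.634 + 0.3802 = 2.015 mg/L.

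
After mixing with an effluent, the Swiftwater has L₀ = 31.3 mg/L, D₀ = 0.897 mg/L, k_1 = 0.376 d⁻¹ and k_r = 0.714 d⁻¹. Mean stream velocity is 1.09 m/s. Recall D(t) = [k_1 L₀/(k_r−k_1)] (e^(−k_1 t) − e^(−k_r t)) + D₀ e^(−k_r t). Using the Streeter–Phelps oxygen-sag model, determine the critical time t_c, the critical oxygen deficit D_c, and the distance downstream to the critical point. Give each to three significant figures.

t_c = [1/(k_r−k_1)] ln[(k_r/k_1)(1 − D₀(k_r−k_1)/(k_1 L₀))]
= [1/(0.714−0.376)] ln[(0.714/0.376)(1 − 0.897×0.3380/(0.376×31.3))]
= (1/0.3380) ln[1.899 × 0.9742] = 2.959 × ln(1.850) = 2.959 × 0.6152 = 1.820 d.
D_c = (k_1/k_r) L₀ e^(−k_1 t_c) = (0.376/0.714) × 31.3 × e^(−0.376×1.820) = 0.5266 × 31.3 × 0.5044 = 8.314 mg/L.
x_c = v t_c = 1.09 m/s × 1.820 d × 86400 s/d = 171400 m ≈ 171 km.

t_c ≈ 1.82 d; D_c ≈ 8.31 mg/L; x_c ≈ 171 km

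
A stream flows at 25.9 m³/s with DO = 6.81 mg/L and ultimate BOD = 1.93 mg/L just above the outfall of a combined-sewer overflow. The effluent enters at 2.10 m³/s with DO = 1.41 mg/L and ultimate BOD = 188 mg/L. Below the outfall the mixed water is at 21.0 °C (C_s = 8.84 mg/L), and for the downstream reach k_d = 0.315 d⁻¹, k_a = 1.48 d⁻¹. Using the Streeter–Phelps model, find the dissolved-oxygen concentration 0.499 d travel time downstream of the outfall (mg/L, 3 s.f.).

DO ≈ 6.06 mg/L

Mixed DO = (25.9×6.81 + 2.10×1.41)/(25.9+2.10) = 179.3/28.00 = 6.405 mg/L.
Mixed L₀ = (25.9×1.93 + 2.10×188)/(28.00) = 444.8/28.00 = 15.89 mg/L.
Initial deficit D₀ = C_s − DO₀ = 8.84 − 6.405 = 2.435 mg/L.
D(0.499) = [0.315×15.89/(1.48−0.315)](e^(−0.315×0.499) − e^(−1.48×0.499)) + 2.435 e^(−1.48×0.499)
= 4.295 × (0.8545 − 0.4778) + 2.435 × 0.4778 = 2.782 mg/L.
DO = 8.84 − 2.782 = 6.058 mg/L.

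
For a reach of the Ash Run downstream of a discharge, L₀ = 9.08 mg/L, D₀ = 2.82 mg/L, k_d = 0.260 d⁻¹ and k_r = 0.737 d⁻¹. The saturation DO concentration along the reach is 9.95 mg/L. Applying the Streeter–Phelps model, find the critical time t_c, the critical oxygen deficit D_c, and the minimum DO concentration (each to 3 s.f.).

With k_r/k_d = 2.835 and 1 − D₀(k_r−k_d)/(k_d L₀) = 0.4302,
t_c = ln(2.835 × 0.4302) / (0.737 − 0.260) = ln(1.220) / 0.4770 = 0.1984/0.4770 = 0.4160 d.
D_c = (k_d/k_r) L₀ e^(−k_d t_c) = (0.260/0.737) × 9.08 × e^(−0.260×0.4160) = 0.3528 × 9.08 × 0.8975 = 2.875 mg/L.
Minimum DO = C_s − D_c = 9.95 − 2.875 = 7.075 mg/L.

t_c ≈ 0.416 d; D_c ≈ 2.87 mg/L; min DO ≈ 7.08 mg/L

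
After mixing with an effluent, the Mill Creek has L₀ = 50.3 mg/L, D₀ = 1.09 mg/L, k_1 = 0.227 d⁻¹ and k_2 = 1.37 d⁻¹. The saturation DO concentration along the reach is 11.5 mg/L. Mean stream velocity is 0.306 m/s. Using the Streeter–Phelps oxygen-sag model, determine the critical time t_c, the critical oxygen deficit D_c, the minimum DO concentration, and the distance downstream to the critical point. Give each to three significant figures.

t_c ≈ 1.47 d; D_c ≈ 5.97 mg/L; min DO ≈ 5.53 mg/L; x_c ≈ 38.9 km

t_c = [1/(k_2−k_1)] ln[(k_2/k_1)(1 − D₀(k_2−k_1)/(k_1 L₀))]
= [1/(1.37−0.227)] ln[(1.37/0.227)(1 − 1.09×1.143/(0.227×50.3))]
= (1/1.143) ln[6.035 × 0.8909] = 0.8749 × ln(5.377) = 0.8749 × 1.682 = 1.472 d.
L(t_c) = L₀ e^(−k_1 t_c) = 50.3 × 0.7160 = 36.02 mg/L, and at the critical point k_2 D_c = k_1 L, so D_c = (0.227/1.37) × 36.02 = 5.968 mg/L.
Minimum DO = C_s − D_c = 11.5 − 5.968 = 5.532 mg/L.
x_c = v t_c = 0.306 m/s × 1.472 d × 86400 s/d = 38910 m ≈ 38.9 km.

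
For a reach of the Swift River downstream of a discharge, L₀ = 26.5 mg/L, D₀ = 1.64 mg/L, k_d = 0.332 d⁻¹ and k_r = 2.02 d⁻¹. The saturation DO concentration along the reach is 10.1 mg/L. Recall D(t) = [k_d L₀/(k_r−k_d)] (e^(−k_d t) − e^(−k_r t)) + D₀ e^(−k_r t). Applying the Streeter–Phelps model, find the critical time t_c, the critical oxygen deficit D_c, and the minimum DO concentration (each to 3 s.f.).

At the critical point dD/dt = 0, so k_d L₀ e^(−k_d t) = k_r D. Substituting D(t) from the Streeter–Phelps equation and solving for t gives
t_c = ln[(k_r/k_d)(1 − D₀(k_r−k_d)/(k_d L₀))] / (k_r−k_d).
Here k_r−k_d = 1.688 d⁻¹ and 1 − D₀(k_r−k_d)/(k_d L₀) = 1 − 1.64×1.688/(0.332×26.5) = 0.6853, so
t_c = ln(6.084 × 0.6853) / 1.688 = 1.428 / 1.688 = 0.8459 d.
L(t_c) = L₀ e^(−k_d t_c) = 26.5 × 0.7551 = 20.01 mg/L, and at the critical point k_r D_c = k_d L, so D_c = (0.332/2.02) × 20.01 = 3.289 mg/L.
Minimum DO = C_s − D_c = 10.1 − 3.289 = 6.811 mg/L.

t_c ≈ 0.846 d; D_c ≈ 3.29 mg/L; min DO ≈ 6.81 mg/L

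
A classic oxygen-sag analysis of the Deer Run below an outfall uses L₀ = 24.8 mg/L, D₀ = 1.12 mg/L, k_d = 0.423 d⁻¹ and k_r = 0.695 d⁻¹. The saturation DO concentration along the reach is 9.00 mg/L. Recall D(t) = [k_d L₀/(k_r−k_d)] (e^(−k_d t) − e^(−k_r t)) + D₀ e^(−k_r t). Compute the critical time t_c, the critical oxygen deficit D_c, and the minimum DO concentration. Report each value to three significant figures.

t_c ≈ 1.72 d; D_c ≈ 7.30 mg/L; min DO ≈ 1.70 mg/L

With k_r/k_d = 1.643 and 1 − D₀(k_r−k_d)/(k_d L₀) = 0.9710,
t_c = ln(1.643 × 0.9710) / (0.695 − 0.423) = ln(1.595) / 0.2720 = 0.4671/0.2720 = 1.717 d.
L(t_c) = L₀ e^(−k_d t_c) = 24.8 × 0.4837 = 11.99 mg/L, and at the critical point k_r D_c = k_d L, so D_c = (0.423/0.695) × 11.99 = 7.300 mg/L.
Minimum DO = C_s − D_c = 9.00 − 7.300 = 1.700 mg/L.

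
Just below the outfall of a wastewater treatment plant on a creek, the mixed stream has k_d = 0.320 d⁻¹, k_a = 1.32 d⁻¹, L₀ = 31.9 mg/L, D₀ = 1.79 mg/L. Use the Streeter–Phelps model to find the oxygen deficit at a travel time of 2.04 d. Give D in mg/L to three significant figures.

k_d L₀/(k_a−k_d) = 0.320×31.9/(1.32−0.320) = 10.21/1.000 = 10.21 mg/L.
e^(−k_d t) = e^(−0.320×2.040) = 0.5206; e^(−k_a t) = e^(−1.32×2.040) = 0.06769.
D = 10.21 × (0.5206 − 0.06769) + 1.79 × 0.06769 = 4.623 + 0.1212 = 4.744 mg/L.

D ≈ 4.74 mg/L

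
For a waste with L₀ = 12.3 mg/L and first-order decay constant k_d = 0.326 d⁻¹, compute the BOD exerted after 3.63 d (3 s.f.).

y ≈ 8.53 mg/L

y_t = L₀(1 − e^(−k_d t)) = 12.3 × (1 − e^(−0.326×3.63))
= 12.3 × (1 − 0.3062) = 12.3 × 0.6938 = 8.533 mg/L.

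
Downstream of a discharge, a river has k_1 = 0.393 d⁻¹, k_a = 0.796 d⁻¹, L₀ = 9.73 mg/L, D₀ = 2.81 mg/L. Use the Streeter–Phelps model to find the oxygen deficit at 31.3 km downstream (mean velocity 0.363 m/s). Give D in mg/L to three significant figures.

D ≈ 3.39 mg/L

Travel time t = x/v = 31.3 km / (0.363 m/s) = 31300 m / 0.363 m/s = 86230 s = 0.9980 d.
k_1 L₀/(k_a−k_1) = 0.393×9.73/(0.796−0.393) = 3.824/0.4030 = 9.489 mg/L.
e^(−k_1 t) = e^(−0.393×0.9980) = 0.6756; e^(−k_a t) = e^(−0.796×0.9980) = 0.4519.
D = 9.489 × (0.6756 − 0.4519) + 2.81 × 0.4519 = 2.123 + 1.270 = 3.392 mg/L.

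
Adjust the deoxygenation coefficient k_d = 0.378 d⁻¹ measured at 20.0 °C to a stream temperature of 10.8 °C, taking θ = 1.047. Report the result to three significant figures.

k_d(T₂) = k_d(T₁) · θ^(T₂−T₁) = 0.378 × 1.047^(10.8−20.0)
= 0.378 × 1.047^-9.20 = 0.378 × 0.6554 = 0.2477 d⁻¹.

k_d ≈ 0.248 d⁻¹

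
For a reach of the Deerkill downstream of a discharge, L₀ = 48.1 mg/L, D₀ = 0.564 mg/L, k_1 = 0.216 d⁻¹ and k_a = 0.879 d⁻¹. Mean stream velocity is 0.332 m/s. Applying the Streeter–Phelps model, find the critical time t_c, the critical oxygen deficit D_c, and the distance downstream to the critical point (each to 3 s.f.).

t_c ≈ 2.06 d; D_c ≈ 7.57 mg/L; x_c ≈ 59.1 km

With k_a/k_1 = 4.069 and 1 − D₀(k_a−k_1)/(k_1 L₀) = 0.9640,
t_c = ln(4.069 × 0.9640) / (0.879 − 0.216) = ln(3.923) / 0.6630 = 1.367/0.6630 = 2.062 d.
D_c = (k_1/k_a) L₀ e^(−k_1 t_c) = (0.216/0.879) × 48.1 × e^(−0.216×2.062) = 0.2457 × 48.1 × 0.6406 = 7.572 mg/L.
x_c = v t_c = 0.332 m/s × 2.062 d × 86400 s/d = 59140 m ≈ 59.1 km.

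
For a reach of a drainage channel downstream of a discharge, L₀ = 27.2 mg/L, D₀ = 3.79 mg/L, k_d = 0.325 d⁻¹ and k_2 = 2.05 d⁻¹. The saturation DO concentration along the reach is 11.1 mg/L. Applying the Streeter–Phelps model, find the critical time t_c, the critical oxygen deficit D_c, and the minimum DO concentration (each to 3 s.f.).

t_c ≈ 0.288 d; D_c ≈ 3.93 mg/L; min DO ≈ 7.17 mg/L

t_c = [1/(k_2−k_d)] ln[(k_2/k_d)(1 − D₀(k_2−k_d)/(k_d L₀))]
= [1/(2.05−0.325)] ln[(2.05/0.325)(1 − 3.79×1.725/(0.325×27.2))]
= (1/1.725) ln[6.308 × 0.2604] = 0.5797 × ln(1.643) = 0.5797 × 0.4964 = 0.2878 d.
L(t_c) = L₀ e^(−k_d t_c) = 27.2 × 0.9107 = 24.77 mg/L, and at the critical point k_2 D_c = k_d L, so D_c = (0.325/2.05) × 24.77 = 3.927 mg/L.
Minimum DO = C_s − D_c = 11.1 − 3.927 = 7.173 mg/L.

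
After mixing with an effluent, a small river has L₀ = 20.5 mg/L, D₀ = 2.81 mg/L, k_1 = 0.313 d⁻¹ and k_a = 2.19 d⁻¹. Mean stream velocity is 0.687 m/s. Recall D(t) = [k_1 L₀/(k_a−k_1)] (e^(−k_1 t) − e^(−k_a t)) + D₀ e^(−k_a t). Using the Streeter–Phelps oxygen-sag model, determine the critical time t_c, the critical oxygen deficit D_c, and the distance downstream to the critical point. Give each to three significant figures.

With k_a/k_1 = 6.997 and 1 − D₀(k_a−k_1)/(k_1 L₀) = 0.1780,
t_c = ln(6.997 × 0.1780) / (2.19 − 0.313) = ln(1.245) / 1.877 = 0.2195/1.877 = 0.1169 d.
L(t_c) = L₀ e^(−k_1 t_c) = 20.5 × 0.9641 = 19.76 mg/L, and at the critical point k_a D_c = k_1 L, so D_c = (0.313/2.19) × 19.76 = 2.825 mg/L.
x_c = v t_c = 0.687 m/s × 0.1169 d × 86400 s/d = 6941 m ≈ 6.94 km.

t_c ≈ 0.117 d; D_c ≈ 2.82 mg/L; x_c ≈ 6.94 km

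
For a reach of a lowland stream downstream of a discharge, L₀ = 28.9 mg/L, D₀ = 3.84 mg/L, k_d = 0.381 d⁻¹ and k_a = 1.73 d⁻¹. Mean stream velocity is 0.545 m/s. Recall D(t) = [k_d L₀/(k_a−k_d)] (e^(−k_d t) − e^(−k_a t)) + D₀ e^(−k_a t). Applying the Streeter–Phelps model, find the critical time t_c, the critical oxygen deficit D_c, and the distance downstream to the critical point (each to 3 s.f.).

t_c = [1/(k_a−k_d)] ln[(k_a/k_d)(1 − D₀(k_a−k_d)/(k_d L₀))]
= [1/(1.73−0.381)] ln[(1.73/0.381)(1 − 3.84×1.349/(0.381×28.9))]
= (1/1.349) ln[4.541 × 0.5295] = 0.7413 × ln(2.404) = 0.7413 × 0.8773 = 0.6504 d.
D_c = (k_d/k_a) L₀ e^(−k_d t_c) = (0.381/1.73) × 28.9 × e^(−0.381×0.6504) = 0.2202 × 28.9 × 0.7805 = 4.968 mg/L.
x_c = v t_c = 0.545 m/s × 0.6504 d × 86400 s/d = 30620 m ≈ 30.6 km.

t_c ≈ 0.650 d; D_c ≈ 4.97 mg/L; x_c ≈ 30.6 km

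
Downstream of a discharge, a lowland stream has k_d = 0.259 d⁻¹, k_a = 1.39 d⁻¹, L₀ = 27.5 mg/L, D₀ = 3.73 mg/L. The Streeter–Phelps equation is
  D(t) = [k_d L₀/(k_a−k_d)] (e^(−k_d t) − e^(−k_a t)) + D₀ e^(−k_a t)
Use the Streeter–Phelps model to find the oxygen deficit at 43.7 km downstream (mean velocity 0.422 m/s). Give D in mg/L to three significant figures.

Travel time t = x/v = 43.7 km / (0.422 m/s) = 43700 m / 0.422 m/s = 103600 s = 1.199 d.
k_d L₀/(k_a−k_d) = 0.259×27.5/(1.39−0.259) = 7.123/1.131 = 6.298 mg/L.
e^(−k_d t) = e^(−0.259×1.199) = 0.7331; e^(−k_a t) = e^(−1.39×1.199) = 0.1890.
D = 6.298 × (0.7331 − 0.1890) + 3.73 × 0.1890 = 3.427 + 0.7050 = 4.132 mg/L.

D ≈ 4.13 mg/L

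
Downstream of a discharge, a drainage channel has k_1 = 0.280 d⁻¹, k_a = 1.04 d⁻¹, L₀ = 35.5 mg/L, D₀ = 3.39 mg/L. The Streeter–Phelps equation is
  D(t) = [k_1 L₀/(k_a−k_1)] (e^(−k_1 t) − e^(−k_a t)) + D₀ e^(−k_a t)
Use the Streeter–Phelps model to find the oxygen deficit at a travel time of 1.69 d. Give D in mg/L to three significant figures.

D ≈ 6.48 mg/L

k_1 L₀/(k_a−k_1) = 0.280×35.5/(1.04−0.280) = 9.940/0.7600 = 13.08 mg/L.
e^(−k_1 t) = e^(−0.280×1.690) = 0.6230; e^(−k_a t) = e^(−1.04×1.690) = 0.1725.
D = 13.08 × (0.6230 − 0.1725) + 3.39 × 0.1725 = 5.893 + 0.5846 = 6.477 mg/L.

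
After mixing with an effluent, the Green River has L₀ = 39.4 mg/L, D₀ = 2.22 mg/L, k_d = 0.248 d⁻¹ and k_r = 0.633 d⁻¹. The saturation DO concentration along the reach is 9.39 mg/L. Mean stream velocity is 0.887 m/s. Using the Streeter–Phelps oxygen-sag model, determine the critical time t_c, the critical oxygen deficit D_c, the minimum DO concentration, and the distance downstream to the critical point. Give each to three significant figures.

At the critical point dD/dt = 0, so k_d L₀ e^(−k_d t) = k_r D. Substituting D(t) from the Streeter–Phelps equation and solving for t gives
t_c = ln[(k_r/k_d)(1 − D₀(k_r−k_d)/(k_d L₀))] / (k_r−k_d).
Here k_r−k_d = 0.3850 d⁻¹ and 1 − D₀(k_r−k_d)/(k_d L₀) = 1 − 2.22×0.3850/(0.248×39.4) = 0.9125, so
t_c = ln(2.552 × 0.9125) / 0.3850 = 0.8455 / 0.3850 = 2.196 d.
L(t_c) = L₀ e^(−k_d t_c) = 39.4 × 0.5801 = 22.85 mg/L, and at the critical point k_r D_c = k_d L, so D_c = (0.248/0.633) × 22.85 = 8.954 mg/L.
Minimum DO = C_s − D_c = 9.39 − 8.954 = 0.4361 mg/L.
x_c = v t_c = 0.887 m/s × 2.196 d × 86400 s/d = 168300 m ≈ 168 km.

t_c ≈ 2.20 d; D_c ≈ 8.95 mg/L; min DO ≈ 0.436 mg/L; x_c ≈ 168 km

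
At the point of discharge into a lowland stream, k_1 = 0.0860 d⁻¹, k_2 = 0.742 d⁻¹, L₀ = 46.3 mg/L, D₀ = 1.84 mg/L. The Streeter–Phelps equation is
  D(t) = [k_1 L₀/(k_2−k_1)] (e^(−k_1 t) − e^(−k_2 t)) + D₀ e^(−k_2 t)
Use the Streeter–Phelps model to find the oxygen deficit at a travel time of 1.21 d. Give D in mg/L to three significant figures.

k_1 L₀/(k_2−k_1) = 0.0860×46.3/(0.742−0.0860) = 3.982/0.6560 = 6.070 mg/L.
e^(−k_1 t) = e^(−0.0860×1.210) = 0.9012; e^(−k_2 t) = e^(−0.742×1.210) = 0.4075.
D = 6.070 × (0.9012 − 0.4075) + 1.84 × 0.4075 = 2.997 + 0.7497 = 3.746 mg/L.

D ≈ 3.75 mg/L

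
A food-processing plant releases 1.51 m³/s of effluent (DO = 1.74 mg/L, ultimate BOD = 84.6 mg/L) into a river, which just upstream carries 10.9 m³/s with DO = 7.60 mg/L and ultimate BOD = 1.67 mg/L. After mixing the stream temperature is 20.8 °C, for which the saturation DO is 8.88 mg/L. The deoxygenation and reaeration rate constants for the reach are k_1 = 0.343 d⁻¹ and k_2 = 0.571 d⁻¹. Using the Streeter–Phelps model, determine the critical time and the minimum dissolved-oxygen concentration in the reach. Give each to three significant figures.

t_c ≈ 1.71 d; minimum DO ≈ 4.95 mg/L

Mixed DO = (10.9×7.60 + 1.51×1.74)/(10.9+1.51) = 85.47/12.41 = 6.887 mg/L.
Mixed L₀ = (10.9×1.67 + 1.51×84.6)/(12.41) = 145.9/12.41 = 11.76 mg/L.
Initial deficit D₀ = C_s − DO₀ = 8.88 − 6.887 = 1.993 mg/L.
t_c = (1/0.2280) ln[(0.571/0.343)(1 − 1.993×0.2280/(0.343×11.76))] = 4.386 × ln(1.477) = 1.711 d.
D_c = (0.343/0.571) × 11.76 × e^(−0.343×1.711) = 0.6007 × 11.76 × 0.5560 = 3.928 mg/L.
Minimum DO = 8.88 − 3.928 = 4.952 mg/L.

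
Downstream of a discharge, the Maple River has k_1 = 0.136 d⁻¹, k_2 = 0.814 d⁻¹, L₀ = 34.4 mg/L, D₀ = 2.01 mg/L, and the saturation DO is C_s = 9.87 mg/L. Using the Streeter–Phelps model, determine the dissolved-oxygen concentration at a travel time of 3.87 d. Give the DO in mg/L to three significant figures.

k_1 L₀/(k_2−k_1) = 0.136×34.4/(0.814−0.136) = 4.678/0.6780 = 6.900 mg/L.
e^(−k_1 t) = e^(−0.136×3.870) = 0.5908; e^(−k_2 t) = e^(−0.814×3.870) = 0.04284.
D = 6.900 × (0.5908 − 0.04284) + 2.01 × 0.04284 = 3.781 + 0.08612 = 3.867 mg/L.
DO = C_s − D = 9.87 − 3.867 = 6.003 mg/L.

DO ≈ 6.00 mg/L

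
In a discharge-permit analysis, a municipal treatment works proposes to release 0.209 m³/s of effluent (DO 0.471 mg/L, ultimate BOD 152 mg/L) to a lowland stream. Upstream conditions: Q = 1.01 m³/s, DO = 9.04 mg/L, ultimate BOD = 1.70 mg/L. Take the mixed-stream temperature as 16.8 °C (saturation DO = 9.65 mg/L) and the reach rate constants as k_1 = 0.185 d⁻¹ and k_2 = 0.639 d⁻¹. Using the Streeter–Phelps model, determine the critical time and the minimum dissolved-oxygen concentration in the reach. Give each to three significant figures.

t_c ≈ 2.28 d; minimum DO ≈ 4.43 mg/L

Mixed DO = (1.01×9.04 + 0.209×0.471)/(1.01+0.209) = 9.229/1.219 = 7.571 mg/L.
Mixed L₀ = (1.01×1.70 + 0.209×152)/(1.219) = 33.48/1.219 = 27.47 mg/L.
Initial deficit D₀ = C_s − DO₀ = 9.65 − 7.571 = 2.079 mg/L.
t_c = (1/0.4540) ln[(0.639/0.185)(1 − 2.079×0.4540/(0.185×27.47))] = 2.203 × ln(2.812) = 2.278 d.
D_c = (0.185/0.639) × 27.47 × e^(−0.185×2.278) = 0.2895 × 27.47 × 0.6561 = 5.218 mg/L.
Minimum DO = 9.65 − 5.218 = 4.432 mg/L.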